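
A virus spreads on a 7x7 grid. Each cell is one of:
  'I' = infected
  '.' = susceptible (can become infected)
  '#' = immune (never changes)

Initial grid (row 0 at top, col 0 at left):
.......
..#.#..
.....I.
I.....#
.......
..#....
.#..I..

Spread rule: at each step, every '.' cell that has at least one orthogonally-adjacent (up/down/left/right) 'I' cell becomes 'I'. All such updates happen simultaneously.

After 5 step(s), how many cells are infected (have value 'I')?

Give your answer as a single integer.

Answer: 44

Derivation:
Step 0 (initial): 3 infected
Step 1: +10 new -> 13 infected
Step 2: +15 new -> 28 infected
Step 3: +13 new -> 41 infected
Step 4: +2 new -> 43 infected
Step 5: +1 new -> 44 infected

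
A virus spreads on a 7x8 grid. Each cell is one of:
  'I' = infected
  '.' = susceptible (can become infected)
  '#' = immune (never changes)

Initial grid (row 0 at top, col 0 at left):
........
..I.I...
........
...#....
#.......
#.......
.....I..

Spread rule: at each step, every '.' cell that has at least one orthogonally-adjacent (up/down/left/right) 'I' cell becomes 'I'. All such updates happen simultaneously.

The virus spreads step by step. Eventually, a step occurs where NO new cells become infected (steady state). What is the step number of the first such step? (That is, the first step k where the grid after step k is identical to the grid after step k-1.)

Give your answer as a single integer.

Step 0 (initial): 3 infected
Step 1: +10 new -> 13 infected
Step 2: +15 new -> 28 infected
Step 3: +13 new -> 41 infected
Step 4: +9 new -> 50 infected
Step 5: +3 new -> 53 infected
Step 6: +0 new -> 53 infected

Answer: 6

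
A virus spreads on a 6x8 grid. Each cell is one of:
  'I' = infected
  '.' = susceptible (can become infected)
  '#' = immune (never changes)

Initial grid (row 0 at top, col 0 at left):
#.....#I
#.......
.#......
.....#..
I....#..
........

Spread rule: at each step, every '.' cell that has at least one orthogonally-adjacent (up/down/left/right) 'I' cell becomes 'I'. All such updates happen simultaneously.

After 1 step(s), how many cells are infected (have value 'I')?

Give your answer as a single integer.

Answer: 6

Derivation:
Step 0 (initial): 2 infected
Step 1: +4 new -> 6 infected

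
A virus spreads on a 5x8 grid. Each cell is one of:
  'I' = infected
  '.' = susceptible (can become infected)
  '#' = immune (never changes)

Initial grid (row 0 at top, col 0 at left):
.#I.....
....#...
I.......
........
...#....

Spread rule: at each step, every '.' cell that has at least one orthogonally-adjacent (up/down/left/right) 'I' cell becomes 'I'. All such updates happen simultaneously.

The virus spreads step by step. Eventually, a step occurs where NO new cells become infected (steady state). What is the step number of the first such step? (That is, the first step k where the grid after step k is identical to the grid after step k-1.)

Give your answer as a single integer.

Step 0 (initial): 2 infected
Step 1: +5 new -> 7 infected
Step 2: +7 new -> 14 infected
Step 3: +4 new -> 18 infected
Step 4: +5 new -> 23 infected
Step 5: +4 new -> 27 infected
Step 6: +4 new -> 31 infected
Step 7: +3 new -> 34 infected
Step 8: +2 new -> 36 infected
Step 9: +1 new -> 37 infected
Step 10: +0 new -> 37 infected

Answer: 10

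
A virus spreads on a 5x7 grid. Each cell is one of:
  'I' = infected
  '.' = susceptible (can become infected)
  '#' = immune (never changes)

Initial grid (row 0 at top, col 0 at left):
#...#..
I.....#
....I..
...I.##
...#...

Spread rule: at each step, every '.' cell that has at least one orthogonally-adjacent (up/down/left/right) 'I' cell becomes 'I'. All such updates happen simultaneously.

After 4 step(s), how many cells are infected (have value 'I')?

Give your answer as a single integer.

Step 0 (initial): 3 infected
Step 1: +7 new -> 10 infected
Step 2: +11 new -> 21 infected
Step 3: +6 new -> 27 infected
Step 4: +2 new -> 29 infected

Answer: 29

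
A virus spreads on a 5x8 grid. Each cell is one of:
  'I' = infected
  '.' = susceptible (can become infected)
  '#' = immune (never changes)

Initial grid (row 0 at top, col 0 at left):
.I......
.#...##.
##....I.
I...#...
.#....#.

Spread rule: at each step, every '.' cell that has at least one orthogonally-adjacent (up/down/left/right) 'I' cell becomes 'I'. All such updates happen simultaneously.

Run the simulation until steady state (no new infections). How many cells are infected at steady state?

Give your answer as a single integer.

Answer: 32

Derivation:
Step 0 (initial): 3 infected
Step 1: +7 new -> 10 infected
Step 2: +8 new -> 18 infected
Step 3: +10 new -> 28 infected
Step 4: +4 new -> 32 infected
Step 5: +0 new -> 32 infected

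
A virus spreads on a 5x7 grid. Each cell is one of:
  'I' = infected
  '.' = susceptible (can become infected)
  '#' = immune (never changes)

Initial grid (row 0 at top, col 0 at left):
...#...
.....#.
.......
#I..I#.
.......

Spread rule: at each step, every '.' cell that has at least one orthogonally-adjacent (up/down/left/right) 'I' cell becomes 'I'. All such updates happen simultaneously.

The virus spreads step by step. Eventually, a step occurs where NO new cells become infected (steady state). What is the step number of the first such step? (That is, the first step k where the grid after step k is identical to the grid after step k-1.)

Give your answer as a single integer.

Answer: 6

Derivation:
Step 0 (initial): 2 infected
Step 1: +6 new -> 8 infected
Step 2: +10 new -> 18 infected
Step 3: +7 new -> 25 infected
Step 4: +5 new -> 30 infected
Step 5: +1 new -> 31 infected
Step 6: +0 new -> 31 infected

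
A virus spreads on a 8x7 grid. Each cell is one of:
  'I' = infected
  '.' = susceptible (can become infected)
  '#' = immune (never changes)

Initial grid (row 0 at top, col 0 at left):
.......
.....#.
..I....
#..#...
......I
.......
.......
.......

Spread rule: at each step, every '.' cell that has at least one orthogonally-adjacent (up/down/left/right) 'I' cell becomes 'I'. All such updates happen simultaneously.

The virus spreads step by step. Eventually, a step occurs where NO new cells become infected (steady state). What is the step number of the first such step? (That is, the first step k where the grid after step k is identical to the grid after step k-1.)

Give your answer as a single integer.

Step 0 (initial): 2 infected
Step 1: +7 new -> 9 infected
Step 2: +12 new -> 21 infected
Step 3: +13 new -> 34 infected
Step 4: +9 new -> 43 infected
Step 5: +6 new -> 49 infected
Step 6: +3 new -> 52 infected
Step 7: +1 new -> 53 infected
Step 8: +0 new -> 53 infected

Answer: 8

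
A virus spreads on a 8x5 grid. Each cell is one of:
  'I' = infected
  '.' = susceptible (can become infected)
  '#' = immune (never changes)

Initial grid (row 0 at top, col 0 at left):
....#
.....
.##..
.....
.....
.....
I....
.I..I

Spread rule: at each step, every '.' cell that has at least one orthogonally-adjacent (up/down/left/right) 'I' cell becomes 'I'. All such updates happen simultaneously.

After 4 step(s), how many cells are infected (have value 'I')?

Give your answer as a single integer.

Step 0 (initial): 3 infected
Step 1: +6 new -> 9 infected
Step 2: +5 new -> 14 infected
Step 3: +5 new -> 19 infected
Step 4: +5 new -> 24 infected

Answer: 24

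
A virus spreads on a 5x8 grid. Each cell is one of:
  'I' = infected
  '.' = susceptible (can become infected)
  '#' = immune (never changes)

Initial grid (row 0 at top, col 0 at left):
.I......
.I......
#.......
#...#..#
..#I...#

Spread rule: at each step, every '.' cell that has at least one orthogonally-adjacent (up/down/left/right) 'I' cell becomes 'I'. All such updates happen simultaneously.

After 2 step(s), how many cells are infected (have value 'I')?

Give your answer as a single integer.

Step 0 (initial): 3 infected
Step 1: +7 new -> 10 infected
Step 2: +7 new -> 17 infected

Answer: 17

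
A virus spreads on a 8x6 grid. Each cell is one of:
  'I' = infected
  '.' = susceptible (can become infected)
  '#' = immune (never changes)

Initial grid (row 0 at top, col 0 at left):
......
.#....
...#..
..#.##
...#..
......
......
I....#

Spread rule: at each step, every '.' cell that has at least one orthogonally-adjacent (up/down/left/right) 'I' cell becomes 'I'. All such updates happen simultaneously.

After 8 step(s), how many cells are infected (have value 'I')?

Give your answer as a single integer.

Step 0 (initial): 1 infected
Step 1: +2 new -> 3 infected
Step 2: +3 new -> 6 infected
Step 3: +4 new -> 10 infected
Step 4: +5 new -> 15 infected
Step 5: +5 new -> 20 infected
Step 6: +4 new -> 24 infected
Step 7: +4 new -> 28 infected
Step 8: +3 new -> 31 infected

Answer: 31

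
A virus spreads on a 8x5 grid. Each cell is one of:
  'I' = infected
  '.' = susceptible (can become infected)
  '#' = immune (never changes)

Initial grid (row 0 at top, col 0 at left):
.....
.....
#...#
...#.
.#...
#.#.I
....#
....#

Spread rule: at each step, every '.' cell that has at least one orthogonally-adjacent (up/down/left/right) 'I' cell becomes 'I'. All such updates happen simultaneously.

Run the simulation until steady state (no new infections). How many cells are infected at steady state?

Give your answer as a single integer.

Step 0 (initial): 1 infected
Step 1: +2 new -> 3 infected
Step 2: +3 new -> 6 infected
Step 3: +3 new -> 9 infected
Step 4: +3 new -> 12 infected
Step 5: +5 new -> 17 infected
Step 6: +5 new -> 22 infected
Step 7: +4 new -> 26 infected
Step 8: +4 new -> 30 infected
Step 9: +2 new -> 32 infected
Step 10: +0 new -> 32 infected

Answer: 32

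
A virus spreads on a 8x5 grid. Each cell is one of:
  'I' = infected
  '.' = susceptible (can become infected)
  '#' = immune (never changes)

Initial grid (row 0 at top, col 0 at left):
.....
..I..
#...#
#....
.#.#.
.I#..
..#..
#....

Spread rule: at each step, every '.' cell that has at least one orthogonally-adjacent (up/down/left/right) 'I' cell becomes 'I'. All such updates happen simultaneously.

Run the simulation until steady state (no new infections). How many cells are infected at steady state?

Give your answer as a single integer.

Answer: 32

Derivation:
Step 0 (initial): 2 infected
Step 1: +6 new -> 8 infected
Step 2: +10 new -> 18 infected
Step 3: +6 new -> 24 infected
Step 4: +2 new -> 26 infected
Step 5: +3 new -> 29 infected
Step 6: +3 new -> 32 infected
Step 7: +0 new -> 32 infected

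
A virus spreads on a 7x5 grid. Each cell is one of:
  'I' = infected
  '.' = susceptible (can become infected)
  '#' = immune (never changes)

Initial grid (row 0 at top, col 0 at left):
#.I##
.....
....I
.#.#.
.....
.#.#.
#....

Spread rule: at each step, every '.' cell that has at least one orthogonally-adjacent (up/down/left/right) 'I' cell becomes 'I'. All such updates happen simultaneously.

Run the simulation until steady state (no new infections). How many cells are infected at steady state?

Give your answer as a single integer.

Step 0 (initial): 2 infected
Step 1: +5 new -> 7 infected
Step 2: +4 new -> 11 infected
Step 3: +5 new -> 16 infected
Step 4: +3 new -> 19 infected
Step 5: +4 new -> 23 infected
Step 6: +2 new -> 25 infected
Step 7: +2 new -> 27 infected
Step 8: +0 new -> 27 infected

Answer: 27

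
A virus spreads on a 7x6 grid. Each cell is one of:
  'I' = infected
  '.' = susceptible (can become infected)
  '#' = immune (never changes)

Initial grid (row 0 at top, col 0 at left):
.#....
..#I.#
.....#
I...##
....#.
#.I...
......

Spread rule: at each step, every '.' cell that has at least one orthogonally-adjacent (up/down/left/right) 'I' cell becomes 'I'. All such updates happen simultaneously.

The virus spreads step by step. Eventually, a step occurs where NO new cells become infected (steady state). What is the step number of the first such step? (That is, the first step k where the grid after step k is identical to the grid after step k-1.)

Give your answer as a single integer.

Step 0 (initial): 3 infected
Step 1: +10 new -> 13 infected
Step 2: +13 new -> 26 infected
Step 3: +6 new -> 32 infected
Step 4: +2 new -> 34 infected
Step 5: +0 new -> 34 infected

Answer: 5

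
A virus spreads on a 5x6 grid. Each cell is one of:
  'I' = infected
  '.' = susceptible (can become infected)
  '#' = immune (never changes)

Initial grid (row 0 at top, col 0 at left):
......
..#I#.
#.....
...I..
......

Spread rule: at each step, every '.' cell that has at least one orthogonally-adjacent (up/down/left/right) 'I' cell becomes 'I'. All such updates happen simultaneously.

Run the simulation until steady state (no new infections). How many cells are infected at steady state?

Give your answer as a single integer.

Step 0 (initial): 2 infected
Step 1: +5 new -> 7 infected
Step 2: +8 new -> 15 infected
Step 3: +7 new -> 22 infected
Step 4: +4 new -> 26 infected
Step 5: +1 new -> 27 infected
Step 6: +0 new -> 27 infected

Answer: 27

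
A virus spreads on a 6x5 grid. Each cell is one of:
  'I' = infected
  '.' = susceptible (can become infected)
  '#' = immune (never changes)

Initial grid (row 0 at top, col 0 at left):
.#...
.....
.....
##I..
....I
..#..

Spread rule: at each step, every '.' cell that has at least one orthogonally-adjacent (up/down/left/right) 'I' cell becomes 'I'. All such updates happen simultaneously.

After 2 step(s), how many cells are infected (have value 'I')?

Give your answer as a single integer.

Step 0 (initial): 2 infected
Step 1: +6 new -> 8 infected
Step 2: +6 new -> 14 infected

Answer: 14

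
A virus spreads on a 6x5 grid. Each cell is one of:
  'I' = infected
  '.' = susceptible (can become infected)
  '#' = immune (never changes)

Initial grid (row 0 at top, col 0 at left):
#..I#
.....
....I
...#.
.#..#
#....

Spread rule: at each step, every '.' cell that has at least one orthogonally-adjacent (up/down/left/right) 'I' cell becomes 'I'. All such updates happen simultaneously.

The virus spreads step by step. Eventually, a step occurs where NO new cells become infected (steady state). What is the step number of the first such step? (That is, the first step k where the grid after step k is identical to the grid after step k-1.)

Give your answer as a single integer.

Step 0 (initial): 2 infected
Step 1: +5 new -> 7 infected
Step 2: +3 new -> 10 infected
Step 3: +3 new -> 13 infected
Step 4: +4 new -> 17 infected
Step 5: +3 new -> 20 infected
Step 6: +3 new -> 23 infected
Step 7: +1 new -> 24 infected
Step 8: +0 new -> 24 infected

Answer: 8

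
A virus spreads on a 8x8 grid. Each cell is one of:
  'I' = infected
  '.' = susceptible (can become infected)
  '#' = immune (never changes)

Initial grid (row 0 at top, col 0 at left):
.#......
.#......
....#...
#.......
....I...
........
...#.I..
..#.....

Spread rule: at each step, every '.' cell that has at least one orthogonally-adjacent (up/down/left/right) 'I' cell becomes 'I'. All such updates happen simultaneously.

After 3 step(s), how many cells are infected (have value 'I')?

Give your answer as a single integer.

Step 0 (initial): 2 infected
Step 1: +8 new -> 10 infected
Step 2: +9 new -> 19 infected
Step 3: +10 new -> 29 infected

Answer: 29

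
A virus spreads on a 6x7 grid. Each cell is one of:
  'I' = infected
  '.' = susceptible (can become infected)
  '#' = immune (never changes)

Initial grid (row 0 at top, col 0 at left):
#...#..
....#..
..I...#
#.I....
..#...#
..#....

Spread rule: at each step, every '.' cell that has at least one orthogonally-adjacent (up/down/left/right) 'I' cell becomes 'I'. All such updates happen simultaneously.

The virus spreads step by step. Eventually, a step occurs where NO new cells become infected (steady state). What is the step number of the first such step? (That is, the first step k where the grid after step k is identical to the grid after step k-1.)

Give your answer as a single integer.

Answer: 7

Derivation:
Step 0 (initial): 2 infected
Step 1: +5 new -> 7 infected
Step 2: +8 new -> 15 infected
Step 3: +9 new -> 24 infected
Step 4: +5 new -> 29 infected
Step 5: +3 new -> 32 infected
Step 6: +2 new -> 34 infected
Step 7: +0 new -> 34 infected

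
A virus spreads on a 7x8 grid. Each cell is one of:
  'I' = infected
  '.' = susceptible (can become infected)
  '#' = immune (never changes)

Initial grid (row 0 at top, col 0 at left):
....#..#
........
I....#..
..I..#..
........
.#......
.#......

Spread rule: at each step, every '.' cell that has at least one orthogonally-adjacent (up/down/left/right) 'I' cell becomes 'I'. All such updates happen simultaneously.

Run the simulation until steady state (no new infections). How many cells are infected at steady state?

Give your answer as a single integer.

Answer: 50

Derivation:
Step 0 (initial): 2 infected
Step 1: +7 new -> 9 infected
Step 2: +9 new -> 18 infected
Step 3: +8 new -> 26 infected
Step 4: +6 new -> 32 infected
Step 5: +4 new -> 36 infected
Step 6: +6 new -> 42 infected
Step 7: +6 new -> 48 infected
Step 8: +2 new -> 50 infected
Step 9: +0 new -> 50 infected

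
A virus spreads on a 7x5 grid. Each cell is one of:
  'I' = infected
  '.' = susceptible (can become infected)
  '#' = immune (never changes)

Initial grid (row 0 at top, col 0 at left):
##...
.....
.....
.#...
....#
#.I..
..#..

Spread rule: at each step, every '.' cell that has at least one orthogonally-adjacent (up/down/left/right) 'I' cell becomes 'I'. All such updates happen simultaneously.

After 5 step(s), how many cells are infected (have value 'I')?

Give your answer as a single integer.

Answer: 25

Derivation:
Step 0 (initial): 1 infected
Step 1: +3 new -> 4 infected
Step 2: +6 new -> 10 infected
Step 3: +5 new -> 15 infected
Step 4: +5 new -> 20 infected
Step 5: +5 new -> 25 infected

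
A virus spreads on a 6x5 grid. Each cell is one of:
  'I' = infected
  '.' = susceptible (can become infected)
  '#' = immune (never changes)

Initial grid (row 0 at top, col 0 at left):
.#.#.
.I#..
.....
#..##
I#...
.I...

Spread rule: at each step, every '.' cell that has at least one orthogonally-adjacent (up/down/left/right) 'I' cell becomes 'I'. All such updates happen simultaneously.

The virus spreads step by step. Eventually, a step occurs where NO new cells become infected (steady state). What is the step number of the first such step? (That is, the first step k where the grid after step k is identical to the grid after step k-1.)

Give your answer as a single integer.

Step 0 (initial): 3 infected
Step 1: +4 new -> 7 infected
Step 2: +6 new -> 13 infected
Step 3: +4 new -> 17 infected
Step 4: +3 new -> 20 infected
Step 5: +1 new -> 21 infected
Step 6: +1 new -> 22 infected
Step 7: +0 new -> 22 infected

Answer: 7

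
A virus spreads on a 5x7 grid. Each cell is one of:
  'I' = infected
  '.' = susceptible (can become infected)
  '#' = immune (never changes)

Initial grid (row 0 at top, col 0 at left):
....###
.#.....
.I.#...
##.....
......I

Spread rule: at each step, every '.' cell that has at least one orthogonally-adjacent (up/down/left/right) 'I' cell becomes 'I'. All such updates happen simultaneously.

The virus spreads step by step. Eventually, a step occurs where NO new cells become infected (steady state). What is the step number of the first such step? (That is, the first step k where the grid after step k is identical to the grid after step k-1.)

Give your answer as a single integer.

Step 0 (initial): 2 infected
Step 1: +4 new -> 6 infected
Step 2: +6 new -> 12 infected
Step 3: +9 new -> 21 infected
Step 4: +6 new -> 27 infected
Step 5: +1 new -> 28 infected
Step 6: +0 new -> 28 infected

Answer: 6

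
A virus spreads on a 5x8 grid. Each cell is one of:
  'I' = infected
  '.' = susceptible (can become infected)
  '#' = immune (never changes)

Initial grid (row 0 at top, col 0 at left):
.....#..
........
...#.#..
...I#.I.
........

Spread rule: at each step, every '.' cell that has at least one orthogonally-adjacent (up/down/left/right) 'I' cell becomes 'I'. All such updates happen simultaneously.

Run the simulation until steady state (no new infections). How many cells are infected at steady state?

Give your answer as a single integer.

Step 0 (initial): 2 infected
Step 1: +6 new -> 8 infected
Step 2: +8 new -> 16 infected
Step 3: +7 new -> 23 infected
Step 4: +7 new -> 30 infected
Step 5: +5 new -> 35 infected
Step 6: +1 new -> 36 infected
Step 7: +0 new -> 36 infected

Answer: 36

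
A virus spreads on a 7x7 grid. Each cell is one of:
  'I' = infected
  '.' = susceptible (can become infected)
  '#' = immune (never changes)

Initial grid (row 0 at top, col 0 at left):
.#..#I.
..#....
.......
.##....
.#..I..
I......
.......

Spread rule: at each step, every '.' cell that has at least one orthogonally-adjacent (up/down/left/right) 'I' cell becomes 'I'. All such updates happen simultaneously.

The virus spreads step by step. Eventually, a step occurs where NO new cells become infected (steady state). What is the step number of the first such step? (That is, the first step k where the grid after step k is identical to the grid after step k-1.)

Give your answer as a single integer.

Step 0 (initial): 3 infected
Step 1: +9 new -> 12 infected
Step 2: +14 new -> 26 infected
Step 3: +9 new -> 35 infected
Step 4: +5 new -> 40 infected
Step 5: +3 new -> 43 infected
Step 6: +0 new -> 43 infected

Answer: 6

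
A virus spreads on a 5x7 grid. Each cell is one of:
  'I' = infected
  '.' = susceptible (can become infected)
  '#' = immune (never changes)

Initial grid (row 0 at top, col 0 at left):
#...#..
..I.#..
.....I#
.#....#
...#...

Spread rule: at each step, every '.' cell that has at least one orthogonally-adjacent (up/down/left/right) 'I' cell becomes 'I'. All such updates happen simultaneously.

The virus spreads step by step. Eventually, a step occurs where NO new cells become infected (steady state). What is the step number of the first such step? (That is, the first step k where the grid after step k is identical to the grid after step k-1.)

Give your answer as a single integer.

Answer: 6

Derivation:
Step 0 (initial): 2 infected
Step 1: +7 new -> 9 infected
Step 2: +10 new -> 19 infected
Step 3: +6 new -> 25 infected
Step 4: +2 new -> 27 infected
Step 5: +1 new -> 28 infected
Step 6: +0 new -> 28 infected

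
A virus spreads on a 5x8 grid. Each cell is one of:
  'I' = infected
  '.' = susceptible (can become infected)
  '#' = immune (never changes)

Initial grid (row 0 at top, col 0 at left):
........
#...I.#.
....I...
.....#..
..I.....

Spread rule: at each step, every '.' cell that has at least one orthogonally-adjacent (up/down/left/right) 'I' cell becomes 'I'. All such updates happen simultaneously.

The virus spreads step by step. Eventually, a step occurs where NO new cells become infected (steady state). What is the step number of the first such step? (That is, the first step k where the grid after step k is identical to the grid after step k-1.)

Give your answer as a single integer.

Step 0 (initial): 3 infected
Step 1: +9 new -> 12 infected
Step 2: +9 new -> 21 infected
Step 3: +8 new -> 29 infected
Step 4: +6 new -> 35 infected
Step 5: +2 new -> 37 infected
Step 6: +0 new -> 37 infected

Answer: 6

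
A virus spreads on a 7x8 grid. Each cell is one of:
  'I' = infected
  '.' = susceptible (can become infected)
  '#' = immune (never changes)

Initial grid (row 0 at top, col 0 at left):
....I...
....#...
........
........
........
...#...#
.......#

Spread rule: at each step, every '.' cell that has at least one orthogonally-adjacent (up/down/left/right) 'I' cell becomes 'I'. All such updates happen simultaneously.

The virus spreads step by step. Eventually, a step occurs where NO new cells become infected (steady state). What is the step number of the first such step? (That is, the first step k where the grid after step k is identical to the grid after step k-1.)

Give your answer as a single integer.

Step 0 (initial): 1 infected
Step 1: +2 new -> 3 infected
Step 2: +4 new -> 7 infected
Step 3: +6 new -> 13 infected
Step 4: +8 new -> 21 infected
Step 5: +8 new -> 29 infected
Step 6: +7 new -> 36 infected
Step 7: +7 new -> 43 infected
Step 8: +5 new -> 48 infected
Step 9: +3 new -> 51 infected
Step 10: +1 new -> 52 infected
Step 11: +0 new -> 52 infected

Answer: 11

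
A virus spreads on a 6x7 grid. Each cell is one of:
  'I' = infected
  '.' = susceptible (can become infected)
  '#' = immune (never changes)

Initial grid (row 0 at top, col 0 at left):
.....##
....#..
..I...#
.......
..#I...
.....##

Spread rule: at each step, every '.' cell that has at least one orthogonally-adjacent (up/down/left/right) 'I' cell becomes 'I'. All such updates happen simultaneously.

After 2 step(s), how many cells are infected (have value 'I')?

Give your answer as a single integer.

Answer: 19

Derivation:
Step 0 (initial): 2 infected
Step 1: +7 new -> 9 infected
Step 2: +10 new -> 19 infected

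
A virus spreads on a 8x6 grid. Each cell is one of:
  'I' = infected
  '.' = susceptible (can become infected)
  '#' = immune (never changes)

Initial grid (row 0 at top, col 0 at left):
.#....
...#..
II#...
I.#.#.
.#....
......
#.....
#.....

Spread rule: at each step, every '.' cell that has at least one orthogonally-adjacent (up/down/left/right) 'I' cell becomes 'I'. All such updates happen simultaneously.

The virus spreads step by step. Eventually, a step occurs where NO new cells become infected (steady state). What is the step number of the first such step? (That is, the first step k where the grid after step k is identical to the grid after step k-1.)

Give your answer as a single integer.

Step 0 (initial): 3 infected
Step 1: +4 new -> 7 infected
Step 2: +3 new -> 10 infected
Step 3: +2 new -> 12 infected
Step 4: +3 new -> 15 infected
Step 5: +5 new -> 20 infected
Step 6: +6 new -> 26 infected
Step 7: +7 new -> 33 infected
Step 8: +5 new -> 38 infected
Step 9: +2 new -> 40 infected
Step 10: +0 new -> 40 infected

Answer: 10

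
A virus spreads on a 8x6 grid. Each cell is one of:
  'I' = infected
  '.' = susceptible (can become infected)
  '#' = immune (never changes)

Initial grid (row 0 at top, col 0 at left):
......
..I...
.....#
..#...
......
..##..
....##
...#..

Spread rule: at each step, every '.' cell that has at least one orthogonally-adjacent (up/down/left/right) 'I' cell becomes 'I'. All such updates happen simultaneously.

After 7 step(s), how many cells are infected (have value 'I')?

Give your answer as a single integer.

Answer: 36

Derivation:
Step 0 (initial): 1 infected
Step 1: +4 new -> 5 infected
Step 2: +6 new -> 11 infected
Step 3: +7 new -> 18 infected
Step 4: +5 new -> 23 infected
Step 5: +5 new -> 28 infected
Step 6: +4 new -> 32 infected
Step 7: +4 new -> 36 infected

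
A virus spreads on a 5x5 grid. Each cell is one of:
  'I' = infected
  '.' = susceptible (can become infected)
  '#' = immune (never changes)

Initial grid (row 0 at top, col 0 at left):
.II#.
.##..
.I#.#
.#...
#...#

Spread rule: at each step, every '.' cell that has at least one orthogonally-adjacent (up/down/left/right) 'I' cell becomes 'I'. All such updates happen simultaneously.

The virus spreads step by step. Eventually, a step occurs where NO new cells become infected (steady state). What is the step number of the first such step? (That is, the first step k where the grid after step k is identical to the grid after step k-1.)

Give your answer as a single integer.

Answer: 3

Derivation:
Step 0 (initial): 3 infected
Step 1: +2 new -> 5 infected
Step 2: +2 new -> 7 infected
Step 3: +0 new -> 7 infected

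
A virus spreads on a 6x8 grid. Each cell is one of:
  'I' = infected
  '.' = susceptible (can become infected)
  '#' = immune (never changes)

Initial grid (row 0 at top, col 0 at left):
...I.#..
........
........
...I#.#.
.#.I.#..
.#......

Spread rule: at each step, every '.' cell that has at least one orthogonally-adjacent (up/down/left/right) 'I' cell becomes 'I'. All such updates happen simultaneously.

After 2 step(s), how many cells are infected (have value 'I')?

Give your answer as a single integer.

Answer: 19

Derivation:
Step 0 (initial): 3 infected
Step 1: +8 new -> 11 infected
Step 2: +8 new -> 19 infected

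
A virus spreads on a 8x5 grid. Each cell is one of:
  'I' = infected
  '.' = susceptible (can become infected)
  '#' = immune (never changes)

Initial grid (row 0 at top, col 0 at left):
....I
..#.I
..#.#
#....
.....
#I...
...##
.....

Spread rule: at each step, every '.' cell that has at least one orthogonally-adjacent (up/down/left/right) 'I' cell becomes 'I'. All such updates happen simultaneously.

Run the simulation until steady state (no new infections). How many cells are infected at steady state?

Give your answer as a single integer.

Answer: 33

Derivation:
Step 0 (initial): 3 infected
Step 1: +5 new -> 8 infected
Step 2: +9 new -> 17 infected
Step 3: +8 new -> 25 infected
Step 4: +6 new -> 31 infected
Step 5: +2 new -> 33 infected
Step 6: +0 new -> 33 infected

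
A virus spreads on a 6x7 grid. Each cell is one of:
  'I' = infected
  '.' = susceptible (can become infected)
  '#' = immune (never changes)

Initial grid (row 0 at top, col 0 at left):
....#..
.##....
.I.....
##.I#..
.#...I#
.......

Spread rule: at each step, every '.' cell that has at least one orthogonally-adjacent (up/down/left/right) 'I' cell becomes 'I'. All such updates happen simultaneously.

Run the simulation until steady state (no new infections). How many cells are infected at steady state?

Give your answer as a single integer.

Answer: 34

Derivation:
Step 0 (initial): 3 infected
Step 1: +8 new -> 11 infected
Step 2: +9 new -> 20 infected
Step 3: +6 new -> 26 infected
Step 4: +5 new -> 31 infected
Step 5: +2 new -> 33 infected
Step 6: +1 new -> 34 infected
Step 7: +0 new -> 34 infected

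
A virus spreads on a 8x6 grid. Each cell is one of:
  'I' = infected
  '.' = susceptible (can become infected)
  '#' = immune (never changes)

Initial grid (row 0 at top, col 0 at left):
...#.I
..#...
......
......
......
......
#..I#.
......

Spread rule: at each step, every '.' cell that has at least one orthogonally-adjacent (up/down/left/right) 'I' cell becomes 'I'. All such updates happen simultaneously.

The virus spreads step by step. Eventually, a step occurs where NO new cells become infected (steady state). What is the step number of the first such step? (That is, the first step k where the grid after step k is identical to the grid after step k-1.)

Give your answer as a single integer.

Step 0 (initial): 2 infected
Step 1: +5 new -> 7 infected
Step 2: +8 new -> 15 infected
Step 3: +10 new -> 25 infected
Step 4: +8 new -> 33 infected
Step 5: +3 new -> 36 infected
Step 6: +2 new -> 38 infected
Step 7: +2 new -> 40 infected
Step 8: +2 new -> 42 infected
Step 9: +2 new -> 44 infected
Step 10: +0 new -> 44 infected

Answer: 10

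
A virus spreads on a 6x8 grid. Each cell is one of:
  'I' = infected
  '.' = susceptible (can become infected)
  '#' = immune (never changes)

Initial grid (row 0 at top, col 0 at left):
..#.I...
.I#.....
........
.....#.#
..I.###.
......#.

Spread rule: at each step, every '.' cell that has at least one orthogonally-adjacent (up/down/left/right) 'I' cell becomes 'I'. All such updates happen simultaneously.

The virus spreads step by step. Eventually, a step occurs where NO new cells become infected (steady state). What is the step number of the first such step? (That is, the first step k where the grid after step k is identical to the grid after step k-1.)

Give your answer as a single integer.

Answer: 6

Derivation:
Step 0 (initial): 3 infected
Step 1: +10 new -> 13 infected
Step 2: +12 new -> 25 infected
Step 3: +8 new -> 33 infected
Step 4: +3 new -> 36 infected
Step 5: +2 new -> 38 infected
Step 6: +0 new -> 38 infected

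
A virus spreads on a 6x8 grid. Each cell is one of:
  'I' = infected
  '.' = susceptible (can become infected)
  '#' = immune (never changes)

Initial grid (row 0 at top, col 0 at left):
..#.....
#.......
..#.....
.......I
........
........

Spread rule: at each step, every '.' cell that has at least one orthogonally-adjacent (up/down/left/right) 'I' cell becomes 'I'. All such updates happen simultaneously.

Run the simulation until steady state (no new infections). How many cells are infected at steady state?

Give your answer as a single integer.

Step 0 (initial): 1 infected
Step 1: +3 new -> 4 infected
Step 2: +5 new -> 9 infected
Step 3: +6 new -> 15 infected
Step 4: +6 new -> 21 infected
Step 5: +6 new -> 27 infected
Step 6: +5 new -> 32 infected
Step 7: +6 new -> 38 infected
Step 8: +4 new -> 42 infected
Step 9: +2 new -> 44 infected
Step 10: +1 new -> 45 infected
Step 11: +0 new -> 45 infected

Answer: 45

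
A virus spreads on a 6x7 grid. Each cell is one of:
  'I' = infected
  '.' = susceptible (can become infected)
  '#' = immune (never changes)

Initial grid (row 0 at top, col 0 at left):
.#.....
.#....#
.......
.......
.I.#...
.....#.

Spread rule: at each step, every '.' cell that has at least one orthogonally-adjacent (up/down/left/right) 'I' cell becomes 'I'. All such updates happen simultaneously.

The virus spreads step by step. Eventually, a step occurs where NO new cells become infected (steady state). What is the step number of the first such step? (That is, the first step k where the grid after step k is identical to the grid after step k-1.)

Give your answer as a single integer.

Step 0 (initial): 1 infected
Step 1: +4 new -> 5 infected
Step 2: +5 new -> 10 infected
Step 3: +4 new -> 14 infected
Step 4: +5 new -> 19 infected
Step 5: +6 new -> 25 infected
Step 6: +5 new -> 30 infected
Step 7: +4 new -> 34 infected
Step 8: +2 new -> 36 infected
Step 9: +1 new -> 37 infected
Step 10: +0 new -> 37 infected

Answer: 10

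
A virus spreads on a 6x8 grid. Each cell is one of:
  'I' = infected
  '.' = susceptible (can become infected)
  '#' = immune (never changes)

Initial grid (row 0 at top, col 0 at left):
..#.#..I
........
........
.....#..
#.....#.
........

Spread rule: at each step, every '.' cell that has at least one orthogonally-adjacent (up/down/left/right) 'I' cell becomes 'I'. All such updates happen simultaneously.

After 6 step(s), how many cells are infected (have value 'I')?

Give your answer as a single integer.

Step 0 (initial): 1 infected
Step 1: +2 new -> 3 infected
Step 2: +3 new -> 6 infected
Step 3: +3 new -> 9 infected
Step 4: +4 new -> 13 infected
Step 5: +3 new -> 16 infected
Step 6: +5 new -> 21 infected

Answer: 21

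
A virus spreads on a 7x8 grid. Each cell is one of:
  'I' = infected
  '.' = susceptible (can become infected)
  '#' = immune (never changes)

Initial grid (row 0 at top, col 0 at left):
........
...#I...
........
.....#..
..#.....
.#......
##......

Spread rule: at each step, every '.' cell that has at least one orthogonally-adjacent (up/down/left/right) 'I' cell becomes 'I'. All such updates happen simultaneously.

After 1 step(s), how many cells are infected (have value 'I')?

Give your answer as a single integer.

Answer: 4

Derivation:
Step 0 (initial): 1 infected
Step 1: +3 new -> 4 infected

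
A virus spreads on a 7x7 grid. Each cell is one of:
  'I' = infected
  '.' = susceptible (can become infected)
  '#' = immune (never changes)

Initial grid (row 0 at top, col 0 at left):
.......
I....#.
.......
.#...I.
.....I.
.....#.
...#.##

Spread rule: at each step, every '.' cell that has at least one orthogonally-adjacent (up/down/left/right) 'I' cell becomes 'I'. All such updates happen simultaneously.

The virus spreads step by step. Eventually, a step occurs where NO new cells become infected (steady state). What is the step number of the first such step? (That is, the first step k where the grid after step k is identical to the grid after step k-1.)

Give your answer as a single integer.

Answer: 7

Derivation:
Step 0 (initial): 3 infected
Step 1: +8 new -> 11 infected
Step 2: +10 new -> 21 infected
Step 3: +11 new -> 32 infected
Step 4: +6 new -> 38 infected
Step 5: +4 new -> 42 infected
Step 6: +1 new -> 43 infected
Step 7: +0 new -> 43 infected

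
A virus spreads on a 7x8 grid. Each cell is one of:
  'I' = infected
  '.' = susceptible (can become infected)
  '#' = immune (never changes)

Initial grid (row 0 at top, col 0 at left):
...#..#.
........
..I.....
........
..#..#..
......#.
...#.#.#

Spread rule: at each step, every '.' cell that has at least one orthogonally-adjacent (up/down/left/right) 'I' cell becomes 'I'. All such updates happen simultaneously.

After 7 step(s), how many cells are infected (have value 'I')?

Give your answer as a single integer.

Step 0 (initial): 1 infected
Step 1: +4 new -> 5 infected
Step 2: +7 new -> 12 infected
Step 3: +8 new -> 20 infected
Step 4: +9 new -> 29 infected
Step 5: +8 new -> 37 infected
Step 6: +7 new -> 44 infected
Step 7: +2 new -> 46 infected

Answer: 46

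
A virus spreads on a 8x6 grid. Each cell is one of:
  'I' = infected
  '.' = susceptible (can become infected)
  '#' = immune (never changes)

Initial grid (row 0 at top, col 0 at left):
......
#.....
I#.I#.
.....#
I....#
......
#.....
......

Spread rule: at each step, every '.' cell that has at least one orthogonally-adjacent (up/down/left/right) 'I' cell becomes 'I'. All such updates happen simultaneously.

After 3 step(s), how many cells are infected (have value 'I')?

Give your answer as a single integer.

Answer: 26

Derivation:
Step 0 (initial): 3 infected
Step 1: +6 new -> 9 infected
Step 2: +9 new -> 18 infected
Step 3: +8 new -> 26 infected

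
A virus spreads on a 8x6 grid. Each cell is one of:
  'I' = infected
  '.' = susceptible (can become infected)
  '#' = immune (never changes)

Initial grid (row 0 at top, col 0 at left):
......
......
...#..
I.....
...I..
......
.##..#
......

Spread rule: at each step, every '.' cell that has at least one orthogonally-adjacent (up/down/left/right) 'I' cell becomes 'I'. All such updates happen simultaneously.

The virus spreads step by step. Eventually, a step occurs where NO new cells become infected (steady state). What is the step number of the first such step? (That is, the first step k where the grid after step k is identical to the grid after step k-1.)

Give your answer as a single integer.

Step 0 (initial): 2 infected
Step 1: +7 new -> 9 infected
Step 2: +10 new -> 19 infected
Step 3: +10 new -> 29 infected
Step 4: +7 new -> 36 infected
Step 5: +6 new -> 42 infected
Step 6: +2 new -> 44 infected
Step 7: +0 new -> 44 infected

Answer: 7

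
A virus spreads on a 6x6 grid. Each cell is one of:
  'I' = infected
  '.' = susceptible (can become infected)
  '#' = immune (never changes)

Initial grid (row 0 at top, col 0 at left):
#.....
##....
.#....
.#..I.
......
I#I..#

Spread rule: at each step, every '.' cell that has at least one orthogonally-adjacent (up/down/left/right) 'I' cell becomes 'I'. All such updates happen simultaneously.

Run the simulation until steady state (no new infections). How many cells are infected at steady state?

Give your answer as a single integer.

Step 0 (initial): 3 infected
Step 1: +7 new -> 10 infected
Step 2: +9 new -> 19 infected
Step 3: +5 new -> 24 infected
Step 4: +3 new -> 27 infected
Step 5: +1 new -> 28 infected
Step 6: +1 new -> 29 infected
Step 7: +0 new -> 29 infected

Answer: 29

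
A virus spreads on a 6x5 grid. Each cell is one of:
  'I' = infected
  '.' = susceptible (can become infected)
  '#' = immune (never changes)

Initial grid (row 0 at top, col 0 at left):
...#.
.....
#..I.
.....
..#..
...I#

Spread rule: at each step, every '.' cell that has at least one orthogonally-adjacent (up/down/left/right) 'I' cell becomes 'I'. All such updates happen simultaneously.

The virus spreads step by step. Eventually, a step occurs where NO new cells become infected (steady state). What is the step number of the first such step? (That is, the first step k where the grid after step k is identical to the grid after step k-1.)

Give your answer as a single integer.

Answer: 6

Derivation:
Step 0 (initial): 2 infected
Step 1: +6 new -> 8 infected
Step 2: +7 new -> 15 infected
Step 3: +6 new -> 21 infected
Step 4: +4 new -> 25 infected
Step 5: +1 new -> 26 infected
Step 6: +0 new -> 26 infected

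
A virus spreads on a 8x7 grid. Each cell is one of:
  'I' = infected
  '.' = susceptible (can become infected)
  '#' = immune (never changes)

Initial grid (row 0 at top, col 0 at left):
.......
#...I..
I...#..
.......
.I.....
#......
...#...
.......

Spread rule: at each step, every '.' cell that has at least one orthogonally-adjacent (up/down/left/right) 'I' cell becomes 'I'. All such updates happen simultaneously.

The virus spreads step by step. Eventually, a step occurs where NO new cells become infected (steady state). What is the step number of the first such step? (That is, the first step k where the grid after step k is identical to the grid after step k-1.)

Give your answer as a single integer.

Answer: 9

Derivation:
Step 0 (initial): 3 infected
Step 1: +9 new -> 12 infected
Step 2: +12 new -> 24 infected
Step 3: +11 new -> 35 infected
Step 4: +7 new -> 42 infected
Step 5: +4 new -> 46 infected
Step 6: +3 new -> 49 infected
Step 7: +2 new -> 51 infected
Step 8: +1 new -> 52 infected
Step 9: +0 new -> 52 infected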